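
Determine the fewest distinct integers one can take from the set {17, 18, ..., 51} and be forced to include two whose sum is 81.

Group the elements by complementary pair {x, 81−x}: {30,51}, {31,50}, {32,49}, …, giving 11 two-element pairs and 13 integers whose partner 81−x falls outside [17,51].
By the pigeonhole principle, treating each of those 24 groups as a pigeonhole, one can pick one integer per group — 24 integers — with no two summing to 81.
The 25th integer lands in an occupied pair, forcing a sum of 81.

25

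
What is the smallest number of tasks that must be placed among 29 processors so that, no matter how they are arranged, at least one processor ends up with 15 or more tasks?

With 406 tasks one could put exactly 14 in each of the 29 processors, and no processor would reach 15.
Pigeonhole: one more task must land in a processor that already has 14, giving it 15.
So 29 × 14 + 1 = 407 tasks are required.

407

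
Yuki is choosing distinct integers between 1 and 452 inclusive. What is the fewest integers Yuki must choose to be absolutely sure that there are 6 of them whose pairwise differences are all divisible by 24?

121

Integers whose pairwise differences are multiples of 24 are exactly those sharing a remainder mod 24. The 24 residue classes mod 24 are the pigeonholes.
With 120 integers one could put 5 in each residue class and have no class reach 6.
The 121st integer pushes some class to 6, so 24·5 + 1 = 121.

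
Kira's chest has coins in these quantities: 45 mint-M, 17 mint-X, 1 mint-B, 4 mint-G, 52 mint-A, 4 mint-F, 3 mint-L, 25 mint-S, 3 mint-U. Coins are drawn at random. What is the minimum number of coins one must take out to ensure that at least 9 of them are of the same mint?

An adversary could hand out at most 8 coins per mint (5 mints run out sooner): 8 + 8 + 1 + 4 + 8 + 4 + 3 + 8 + 3 = 47 coins and still no mint has 9.
By the pigeonhole principle, one more coin lands in a mint already at 8, so 48 draws are enough and 47 are not.

48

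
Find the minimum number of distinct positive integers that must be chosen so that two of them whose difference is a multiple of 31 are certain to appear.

Integers whose pairwise differences are multiples of 31 are exactly those sharing a remainder mod 31. The 31 residue classes mod 31 are the pigeonholes.
With 31 integers one could put 1 in each residue class and have no class reach 2.
The 32nd integer pushes some class to 2, so 31·1 + 1 = 32.

32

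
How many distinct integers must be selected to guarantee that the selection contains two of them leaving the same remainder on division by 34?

35

By the pigeonhole principle, the 34 residue classes mod 34 are the pigeonholes.
With 34 integers one could put 1 in each residue class and have no class reach 2.
The 35th integer pushes some class to 2, so 34·1 + 1 = 35.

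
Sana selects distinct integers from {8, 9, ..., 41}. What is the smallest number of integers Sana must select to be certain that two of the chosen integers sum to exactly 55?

21

Group the elements by complementary pair {x, 55−x}: {14,41}, {15,40}, {16,39}, …, giving 14 two-element pairs and 6 integers whose partner 55−x falls outside [8,41].
Treating each of those 20 groups as a pigeonhole, one can pick one integer per group — 20 integers — with no two summing to 55.
The 21st integer lands in an occupied pair, forcing a sum of 55.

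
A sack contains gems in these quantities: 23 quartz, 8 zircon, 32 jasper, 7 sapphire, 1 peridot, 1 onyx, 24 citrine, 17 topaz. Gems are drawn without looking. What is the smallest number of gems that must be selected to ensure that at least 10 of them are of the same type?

An adversary could hand out at most 9 gems per type (4 types run out sooner): 9 + 8 + 9 + 7 + 1 + 1 + 9 + 9 = 53 gems and still no type has 10.
By pigeonhole, one more gem lands in a type already at 9, so 54 draws are enough and 53 are not.

54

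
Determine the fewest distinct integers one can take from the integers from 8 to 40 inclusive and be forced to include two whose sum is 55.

21

Two chosen integers sum to 55 exactly when both halves of some pair {x, 55−x} with 15 ≤ x ≤ 55−x ≤ 40 are chosen — 13 such pairs.
The remaining 7 elements (those with no distinct partner in range) can never complete a 55-sum, so the worst case takes all of them and one from each pair: 7 + 13 = 20.
Pigeonhole: the 21st integer has to be the second member of some pair, so 20 + 1 = 21.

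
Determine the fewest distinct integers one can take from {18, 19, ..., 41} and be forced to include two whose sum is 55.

15

A set avoiding the sum 55 can contain at most one of each pair {x, 55−x}, plus the 4 elements whose complement lies outside the range.
The integers 28, …, 41 (14 of them) are such a set: any two sum to at least 28+29 = 57 > 55.
Any 15th integer completes one of the 10 pairs, so 15 choices force a sum of 55.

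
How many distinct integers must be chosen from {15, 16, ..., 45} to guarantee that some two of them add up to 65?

Group the elements by complementary pair {x, 65−x}: {20,45}, {21,44}, {22,43}, …, giving 13 two-element pairs and 5 integers whose partner 65−x falls outside [15,45].
Pigeonhole: treating each of those 18 groups as a pigeonhole, one can pick one integer per group — 18 integers — with no two summing to 65.
The 19th integer lands in an occupied pair, forcing a sum of 65.

19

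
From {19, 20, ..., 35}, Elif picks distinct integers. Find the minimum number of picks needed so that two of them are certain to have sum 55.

10

A set avoiding the sum 55 can contain at most one of each pair {x, 55−x}, plus the 1 element whose complement lies outside the range.
The integers 19, …, 27 (9 of them) are such a set: any two sum to at least 19+20 = 39 and at most 26+27 = 53 < 55.
By the pigeonhole principle, any 10th integer completes one of the 8 pairs, so 10 choices force a sum of 55.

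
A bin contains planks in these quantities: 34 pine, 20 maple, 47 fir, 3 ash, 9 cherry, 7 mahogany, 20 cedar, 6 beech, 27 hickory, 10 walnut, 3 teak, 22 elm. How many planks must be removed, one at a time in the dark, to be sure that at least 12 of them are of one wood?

The 12 woods are the holes; the planks drawn are the pigeons.
To avoid 12 of any one wood, the worst case takes at most 11 of each wood, or every plank of a wood that has fewer than 11.
That gives 11 + 11 + 11 + 3 + 9 + 7 + 11 + 6 + 11 + 10 + 3 + 11 = 104 planks with no wood reaching 12.
The next plank forces some wood to 12, so 104 + 1 = 105.

105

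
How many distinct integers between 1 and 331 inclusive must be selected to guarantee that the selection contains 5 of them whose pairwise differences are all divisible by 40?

161

Integers whose pairwise differences are multiples of 40 are exactly those sharing a remainder mod 40. By the pigeonhole principle, the 40 residue classes mod 40 are the pigeonholes.
With 160 integers one could put 4 in each residue class and have no class reach 5.
The 161st integer pushes some class to 5, so 40·4 + 1 = 161.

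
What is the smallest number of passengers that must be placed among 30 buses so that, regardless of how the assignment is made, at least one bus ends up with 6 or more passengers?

151

With 150 passengers one could put exactly 5 in each of the 30 buses, and no bus would reach 6.
By pigeonhole, one more passenger must land in a bus that already has 5, giving it 6.
So 30 × 5 + 1 = 151 passengers are required.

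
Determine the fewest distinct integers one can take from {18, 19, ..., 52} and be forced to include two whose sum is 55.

26

A set avoiding the sum 55 can contain at most one of each pair {x, 55−x}, plus the 15 elements whose complement lies outside the range.
The integers 28, …, 52 (25 of them) are such a set: any two sum to at least 28+29 = 57 > 55.
Pigeonhole: any 26th integer completes one of the 10 pairs, so 26 choices force a sum of 55.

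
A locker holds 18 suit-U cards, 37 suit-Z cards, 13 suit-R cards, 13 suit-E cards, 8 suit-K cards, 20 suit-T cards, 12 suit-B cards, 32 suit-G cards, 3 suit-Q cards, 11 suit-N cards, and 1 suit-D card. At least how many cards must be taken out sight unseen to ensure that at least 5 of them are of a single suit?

By the pigeonhole principle, put each drawn card into a box by suit. The largest draw with every box below 5 takes min(count, 4) from each suit; suits with fewer than 4 contribute all they have.
Σ min(cᵢ, 4) = 4 + 4 + 4 + 4 + 4 + 4 + 4 + 4 + 3 + 4 + 1 = 40.
Draw number 40 + 1 = 41 must push one box to 5.

41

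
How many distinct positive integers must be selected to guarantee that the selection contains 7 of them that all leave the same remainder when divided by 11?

By pigeonhole, the 11 residue classes mod 11 are the pigeonholes.
With 66 integers one could put 6 in each residue class and have no class reach 7.
The 67th integer pushes some class to 7, so 11·6 + 1 = 67.

67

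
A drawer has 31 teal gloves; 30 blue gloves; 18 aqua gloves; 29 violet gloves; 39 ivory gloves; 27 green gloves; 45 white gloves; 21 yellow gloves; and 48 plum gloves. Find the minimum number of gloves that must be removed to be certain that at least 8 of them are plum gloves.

In the worst case for collecting plum gloves, every non-plum glove comes out first.
There are 31 + 30 + 18 + 29 + 39 + 27 + 45 + 21 = 240 non-plum gloves altogether.
After those, each further glove must be plum, so 240 + 8 = 248 draws guarantee 8 plum gloves.

248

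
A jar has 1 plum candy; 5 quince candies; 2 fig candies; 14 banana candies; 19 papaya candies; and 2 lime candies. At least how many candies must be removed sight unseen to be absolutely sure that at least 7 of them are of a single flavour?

23

By the pigeonhole principle, put each drawn candy into a box by flavour. The largest draw with every box below 7 takes min(count, 6) from each flavour; flavours with fewer than 6 contribute all they have.
Σ min(cᵢ, 6) = 1 + 5 + 2 + 6 + 6 + 2 = 22.
Draw number 22 + 1 = 23 must push one box to 7.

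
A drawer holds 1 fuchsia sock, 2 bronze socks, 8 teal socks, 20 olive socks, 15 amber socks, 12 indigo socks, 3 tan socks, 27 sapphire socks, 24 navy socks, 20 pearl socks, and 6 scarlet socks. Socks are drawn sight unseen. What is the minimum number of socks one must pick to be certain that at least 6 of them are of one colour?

47

The 11 colours are the holes; the socks drawn are the pigeons.
To avoid 6 of any one colour, the worst case takes at most 5 of each colour, or every sock of a colour that has fewer than 5.
That gives 1 + 2 + 5 + 5 + 5 + 5 + 3 + 5 + 5 + 5 + 5 = 46 socks with no colour reaching 6.
The next sock forces some colour to 6, so 46 + 1 = 47.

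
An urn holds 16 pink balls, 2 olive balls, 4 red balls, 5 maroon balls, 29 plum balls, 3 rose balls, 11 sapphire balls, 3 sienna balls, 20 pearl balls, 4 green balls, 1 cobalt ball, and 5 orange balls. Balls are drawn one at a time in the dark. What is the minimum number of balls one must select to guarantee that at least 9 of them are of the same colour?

The 12 colours are the holes; the balls drawn are the pigeons.
To avoid 9 of any one colour, the worst case takes at most 8 of each colour, or every ball of a colour that has fewer than 8.
That gives 8 + 2 + 4 + 5 + 8 + 3 + 8 + 3 + 8 + 4 + 1 + 5 = 59 balls with no colour reaching 9.
The next ball forces some colour to 9, so 59 + 1 = 60.

60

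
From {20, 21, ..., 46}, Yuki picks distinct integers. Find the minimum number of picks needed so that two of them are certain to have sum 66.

15

A set avoiding the sum 66 can contain at most one of each pair {x, 66−x}, plus the 1 element equal to its own complement.
The integers 33, …, 46 (14 of them) are such a set: any two sum to at least 33+34 = 67 > 66.
Any 15th integer completes one of the 13 pairs, so 15 choices force a sum of 66.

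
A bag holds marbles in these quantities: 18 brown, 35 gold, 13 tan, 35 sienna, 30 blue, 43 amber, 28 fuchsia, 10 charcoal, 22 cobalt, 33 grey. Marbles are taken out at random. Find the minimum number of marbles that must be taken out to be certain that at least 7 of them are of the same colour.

61

An adversary could hand out at most 6 marbles per colour: 6 + 6 + 6 + 6 + 6 + 6 + 6 + 6 + 6 + 6 = 60 marbles and still no colour has 7.
By pigeonhole, one more marble lands in a colour already at 6, so 61 draws are enough and 60 are not.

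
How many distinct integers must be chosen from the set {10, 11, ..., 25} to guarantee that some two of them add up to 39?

11

Group the elements by complementary pair {x, 39−x}: {14,25}, {15,24}, {16,23}, …, giving 6 two-element pairs and 4 integers whose partner 39−x falls outside [10,25].
By the pigeonhole principle, treating each of those 10 groups as a pigeonhole, one can pick one integer per group — 10 integers — with no two summing to 39.
The 11th integer lands in an occupied pair, forcing a sum of 39.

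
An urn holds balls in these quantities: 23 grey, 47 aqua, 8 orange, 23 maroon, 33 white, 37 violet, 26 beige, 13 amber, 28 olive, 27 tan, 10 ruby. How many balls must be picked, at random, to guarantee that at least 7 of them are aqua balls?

In the worst case for collecting aqua balls, every non-aqua ball comes out first.
There are 23 + 8 + 23 + 33 + 37 + 26 + 13 + 28 + 27 + 10 = 228 non-aqua balls altogether.
After those, each further ball must be aqua, so 228 + 7 = 235 draws guarantee 7 aqua balls.

235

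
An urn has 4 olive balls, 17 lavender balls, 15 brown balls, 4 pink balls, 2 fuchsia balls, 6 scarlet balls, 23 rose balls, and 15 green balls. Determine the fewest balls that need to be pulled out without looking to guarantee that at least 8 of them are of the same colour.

By the pigeonhole principle, put each drawn ball into a box by colour. The largest draw with every box below 8 takes min(count, 7) from each colour; colours with fewer than 7 contribute all they have.
Σ min(cᵢ, 7) = 4 + 7 + 7 + 4 + 2 + 6 + 7 + 7 = 44.
Draw number 44 + 1 = 45 must push one box to 8.

45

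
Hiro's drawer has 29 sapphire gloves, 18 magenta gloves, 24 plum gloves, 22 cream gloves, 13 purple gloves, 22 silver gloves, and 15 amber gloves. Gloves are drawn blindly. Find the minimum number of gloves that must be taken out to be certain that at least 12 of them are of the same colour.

78

Put each drawn glove into a box by colour. The largest draw with every box below 12 takes min(count, 11) from each colour.
Σ min(cᵢ, 11) = 11 + 11 + 11 + 11 + 11 + 11 + 11 = 77.
Draw number 77 + 1 = 78 must push one box to 12.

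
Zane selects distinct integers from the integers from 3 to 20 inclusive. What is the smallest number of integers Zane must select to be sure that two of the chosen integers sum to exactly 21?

11

Group the elements by complementary pair {x, 21−x}: {3,18}, {4,17}, {5,16}, …, giving 8 two-element pairs and 2 integers whose partner 21−x falls outside [3,20].
Treating each of those 10 groups as a pigeonhole, one can pick one integer per group — 10 integers — with no two summing to 21.
The 11th integer lands in an occupied pair, forcing a sum of 21.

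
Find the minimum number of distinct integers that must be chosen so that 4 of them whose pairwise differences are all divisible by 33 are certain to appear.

100

Integers whose pairwise differences are multiples of 33 are exactly those sharing a remainder mod 33. The 33 residue classes mod 33 are the pigeonholes.
With 99 integers one could put 3 in each residue class and have no class reach 4.
The 100th integer pushes some class to 4, so 33·3 + 1 = 100.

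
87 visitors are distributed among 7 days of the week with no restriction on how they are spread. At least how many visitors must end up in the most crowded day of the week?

13

The 7 days of the week are the holes and the 87 visitors are the pigeons.
If every day of the week held at most 12 visitors, the total would be at most 7 × 12 = 84, which is less than 87.
So some day of the week holds at least ⌈87/7⌉ = 13 visitors.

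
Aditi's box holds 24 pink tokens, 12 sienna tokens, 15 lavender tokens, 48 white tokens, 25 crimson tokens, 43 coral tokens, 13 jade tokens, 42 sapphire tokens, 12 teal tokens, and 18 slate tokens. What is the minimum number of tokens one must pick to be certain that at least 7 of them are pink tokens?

235

In the worst case for collecting pink tokens, every non-pink token comes out first.
There are 12 + 15 + 48 + 25 + 43 + 13 + 42 + 12 + 18 = 228 non-pink tokens altogether.
After those, each further token must be pink, so 228 + 7 = 235 draws guarantee 7 pink tokens.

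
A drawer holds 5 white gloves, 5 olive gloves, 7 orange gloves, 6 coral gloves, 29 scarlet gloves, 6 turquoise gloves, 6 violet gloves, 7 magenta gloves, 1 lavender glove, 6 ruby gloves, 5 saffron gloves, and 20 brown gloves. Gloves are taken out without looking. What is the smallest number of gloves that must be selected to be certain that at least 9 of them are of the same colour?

71

An adversary could hand out at most 8 gloves per colour (10 colours run out sooner): 5 + 5 + 7 + 6 + 8 + 6 + 6 + 7 + 1 + 6 + 5 + 8 = 70 gloves and still no colour has 9.
One more glove lands in a colour already at 8, so 71 draws are enough and 70 are not.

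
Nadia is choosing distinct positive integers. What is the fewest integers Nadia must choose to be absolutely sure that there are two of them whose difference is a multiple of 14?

15

Integers whose pairwise differences are multiples of 14 are exactly those sharing a remainder mod 14. The 14 residue classes mod 14 are the pigeonholes.
With 14 integers one could put 1 in each residue class and have no class reach 2.
The 15th integer pushes some class to 2, so 14·1 + 1 = 15.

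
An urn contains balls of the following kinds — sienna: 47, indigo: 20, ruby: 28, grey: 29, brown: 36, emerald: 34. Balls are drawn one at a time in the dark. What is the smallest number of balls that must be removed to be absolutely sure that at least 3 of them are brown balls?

161

In the worst case for collecting brown balls, every non-brown ball comes out first.
There are 47 + 20 + 28 + 29 + 34 = 158 non-brown balls altogether.
After those, each further ball must be brown, so 158 + 3 = 161 draws guarantee 3 brown balls.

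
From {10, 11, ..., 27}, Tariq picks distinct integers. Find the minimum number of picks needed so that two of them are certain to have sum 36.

11

Two chosen integers sum to 36 exactly when both halves of some pair {x, 36−x} with 10 ≤ x ≤ 36−x ≤ 26 are chosen — 8 such pairs.
The remaining 2 elements (those with no distinct partner in range) can never complete a 36-sum, so the worst case takes all of them and one from each pair: 2 + 8 = 10.
The 11th integer has to be the second member of some pair, so 10 + 1 = 11.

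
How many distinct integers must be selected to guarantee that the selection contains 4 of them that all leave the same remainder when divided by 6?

19

The 6 residue classes mod 6 are the pigeonholes.
With 18 integers one could put 3 in each residue class and have no class reach 4.
The 19th integer pushes some class to 4, so 6·3 + 1 = 19.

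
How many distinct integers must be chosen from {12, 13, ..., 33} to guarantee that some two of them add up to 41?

14

Group the elements by complementary pair {x, 41−x}: {12,29}, {13,28}, {14,27}, …, giving 9 two-element pairs and 4 integers whose partner 41−x falls outside [12,33].
Treating each of those 13 groups as a pigeonhole, one can pick one integer per group — 13 integers — with no two summing to 41.
The 14th integer lands in an occupied pair, forcing a sum of 41.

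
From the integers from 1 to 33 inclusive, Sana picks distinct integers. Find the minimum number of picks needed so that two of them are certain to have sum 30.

20

A set avoiding the sum 30 can contain at most one of each pair {x, 30−x}, plus the 5 elements whose complement lies outside the range or equal to its own complement.
The integers 15, …, 33 (19 of them) are such a set: any two sum to at least 15+16 = 31 > 30.
Any 20th integer completes one of the 14 pairs, so 20 choices force a sum of 30.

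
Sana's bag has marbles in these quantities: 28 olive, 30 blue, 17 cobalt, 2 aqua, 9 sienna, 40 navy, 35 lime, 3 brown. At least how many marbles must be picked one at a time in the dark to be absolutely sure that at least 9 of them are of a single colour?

54

The 8 colours are the holes; the marbles drawn are the pigeons.
To avoid 9 of any one colour, the worst case takes at most 8 of each colour, or every marble of a colour that has fewer than 8.
That gives 8 + 8 + 8 + 2 + 8 + 8 + 8 + 3 = 53 marbles with no colour reaching 9.
The next marble forces some colour to 9, so 53 + 1 = 54.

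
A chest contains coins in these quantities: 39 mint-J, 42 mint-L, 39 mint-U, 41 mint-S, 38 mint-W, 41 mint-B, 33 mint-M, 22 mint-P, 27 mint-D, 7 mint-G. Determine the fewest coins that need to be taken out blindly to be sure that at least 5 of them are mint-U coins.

In the worst case for collecting mint-U coins, every non-mint-U coin comes out first.
There are 39 + 42 + 41 + 38 + 41 + 33 + 22 + 27 + 7 = 290 non-mint-U coins altogether.
After those, each further coin must be mint-U, so 290 + 5 = 295 draws guarantee 5 mint-U coins.

295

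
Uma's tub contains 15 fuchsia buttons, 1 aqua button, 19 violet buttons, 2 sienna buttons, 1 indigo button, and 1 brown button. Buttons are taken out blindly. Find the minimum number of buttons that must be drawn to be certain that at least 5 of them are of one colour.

Put each drawn button into a box by colour. The largest draw with every box below 5 takes min(count, 4) from each colour; colours with fewer than 4 contribute all they have.
Σ min(cᵢ, 4) = 4 + 1 + 4 + 2 + 1 + 1 = 13.
Draw number 13 + 1 = 14 must push one box to 5.

14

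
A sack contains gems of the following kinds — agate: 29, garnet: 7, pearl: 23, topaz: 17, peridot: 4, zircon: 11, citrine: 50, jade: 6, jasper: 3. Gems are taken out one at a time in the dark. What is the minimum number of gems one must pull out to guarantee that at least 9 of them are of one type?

An adversary could hand out at most 8 gems per type (4 types run out sooner): 8 + 7 + 8 + 8 + 4 + 8 + 8 + 6 + 3 = 60 gems and still no type has 9.
One more gem lands in a type already at 8, so 61 draws are enough and 60 are not.

61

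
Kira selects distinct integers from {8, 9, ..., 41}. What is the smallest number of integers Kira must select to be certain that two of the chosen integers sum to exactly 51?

Two chosen integers sum to 51 exactly when both halves of some pair {x, 51−x} with 10 ≤ x ≤ 51−x ≤ 41 are chosen — 16 such pairs.
The remaining 2 elements (those with no distinct partner in range) can never complete a 51-sum, so the worst case takes all of them and one from each pair: 2 + 16 = 18.
The 19th integer has to be the second member of some pair, so 18 + 1 = 19.

19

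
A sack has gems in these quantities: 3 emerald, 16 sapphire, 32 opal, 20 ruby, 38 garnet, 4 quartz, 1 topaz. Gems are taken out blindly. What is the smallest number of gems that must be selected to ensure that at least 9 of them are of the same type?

41

An adversary could hand out at most 8 gems per type (emerald, quartz, topaz run out sooner): 3 + 8 + 8 + 8 + 8 + 4 + 1 = 40 gems and still no type has 9.
By the pigeonhole principle, one more gem lands in a type already at 8, so 41 draws are enough and 40 are not.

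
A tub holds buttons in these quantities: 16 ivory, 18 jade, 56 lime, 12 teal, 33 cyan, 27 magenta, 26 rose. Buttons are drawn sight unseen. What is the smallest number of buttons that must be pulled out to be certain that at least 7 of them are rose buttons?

In the worst case for collecting rose buttons, every non-rose button comes out first.
There are 16 + 18 + 56 + 12 + 33 + 27 = 162 non-rose buttons altogether.
After those, each further button must be rose, so 162 + 7 = 169 draws guarantee 7 rose buttons.

169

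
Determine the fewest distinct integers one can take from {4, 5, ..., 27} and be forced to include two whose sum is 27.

Two chosen integers sum to 27 exactly when both halves of some pair {x, 27−x} with 4 ≤ x ≤ 27−x ≤ 23 are chosen — 10 such pairs.
The remaining 4 elements (those with no distinct partner in range) can never complete a 27-sum, so the worst case takes all of them and one from each pair: 4 + 10 = 14.
The 15th integer has to be the second member of some pair, so 14 + 1 = 15.

15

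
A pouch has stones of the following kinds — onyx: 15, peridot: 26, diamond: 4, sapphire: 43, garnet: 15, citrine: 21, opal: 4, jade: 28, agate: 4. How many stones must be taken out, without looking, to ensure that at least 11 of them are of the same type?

73

An adversary could hand out at most 10 stones per type (diamond, opal, agate run out sooner): 10 + 10 + 4 + 10 + 10 + 10 + 4 + 10 + 4 = 72 stones and still no type has 11.
Pigeonhole: one more stone lands in a type already at 10, so 73 draws are enough and 72 are not.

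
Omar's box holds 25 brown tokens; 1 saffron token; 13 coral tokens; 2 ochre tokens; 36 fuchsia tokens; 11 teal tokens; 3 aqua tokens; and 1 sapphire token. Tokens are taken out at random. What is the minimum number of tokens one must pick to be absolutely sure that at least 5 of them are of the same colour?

An adversary could hand out at most 4 tokens per colour (4 colours run out sooner): 4 + 1 + 4 + 2 + 4 + 4 + 3 + 1 = 23 tokens and still no colour has 5.
Pigeonhole: one more token lands in a colour already at 4, so 24 draws are enough and 23 are not.

24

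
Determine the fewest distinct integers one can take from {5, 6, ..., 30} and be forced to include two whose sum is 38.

16

Group the elements by complementary pair {x, 38−x}: {8,30}, {9,29}, {10,28}, …, giving 11 two-element pairs, the single value 19 (it cannot pair with itself since the integers are distinct), and 3 integers whose partner 38−x falls outside [5,30].
By the pigeonhole principle, treating each of those 15 groups as a pigeonhole, one can pick one integer per group — 15 integers — with no two summing to 38.
The 16th integer lands in an occupied pair, forcing a sum of 38.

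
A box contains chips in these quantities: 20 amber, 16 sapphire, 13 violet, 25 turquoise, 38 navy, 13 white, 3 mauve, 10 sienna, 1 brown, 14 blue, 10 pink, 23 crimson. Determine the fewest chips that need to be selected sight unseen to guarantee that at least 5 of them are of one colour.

Pigeonhole: put each drawn chip into a box by colour. The largest draw with every box below 5 takes min(count, 4) from each colour; colours with fewer than 4 contribute all they have.
Σ min(cᵢ, 4) = 4 + 4 + 4 + 4 + 4 + 4 + 3 + 4 + 1 + 4 + 4 + 4 = 44.
Draw number 44 + 1 = 45 must push one box to 5.

45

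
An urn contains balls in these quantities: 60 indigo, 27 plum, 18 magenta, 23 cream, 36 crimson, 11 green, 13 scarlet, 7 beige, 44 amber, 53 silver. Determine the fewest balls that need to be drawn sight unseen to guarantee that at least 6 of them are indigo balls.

In the worst case for collecting indigo balls, every non-indigo ball comes out first.
There are 27 + 18 + 23 + 36 + 11 + 13 + 7 + 44 + 53 = 232 non-indigo balls altogether.
After those, each further ball must be indigo, so 232 + 6 = 238 draws guarantee 6 indigo balls.

238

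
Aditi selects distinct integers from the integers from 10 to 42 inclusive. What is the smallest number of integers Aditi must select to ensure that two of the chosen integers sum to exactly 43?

22

Two chosen integers sum to 43 exactly when both halves of some pair {x, 43−x} with 10 ≤ x ≤ 43−x ≤ 33 are chosen — 12 such pairs.
The remaining 9 elements (those with no distinct partner in range) can never complete a 43-sum, so the worst case takes all of them and one from each pair: 9 + 12 = 21.
The 22nd integer has to be the second member of some pair, so 21 + 1 = 22.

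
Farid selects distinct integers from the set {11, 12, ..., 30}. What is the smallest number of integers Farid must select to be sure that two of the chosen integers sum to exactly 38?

13

A set avoiding the sum 38 can contain at most one of each pair {x, 38−x}, plus the 4 elements whose complement lies outside the range or equal to its own complement.
The integers 19, …, 30 (12 of them) are such a set: any two sum to at least 19+20 = 39 > 38.
Any 13th integer completes one of the 8 pairs, so 13 choices force a sum of 38.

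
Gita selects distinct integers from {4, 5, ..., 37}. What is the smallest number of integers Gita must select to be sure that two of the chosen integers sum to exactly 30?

A set avoiding the sum 30 can contain at most one of each pair {x, 30−x}, plus the 12 elements whose complement lies outside the range or equal to its own complement.
The integers 15, …, 37 (23 of them) are such a set: any two sum to at least 15+16 = 31 > 30.
Any 24th integer completes one of the 11 pairs, so 24 choices force a sum of 30.

24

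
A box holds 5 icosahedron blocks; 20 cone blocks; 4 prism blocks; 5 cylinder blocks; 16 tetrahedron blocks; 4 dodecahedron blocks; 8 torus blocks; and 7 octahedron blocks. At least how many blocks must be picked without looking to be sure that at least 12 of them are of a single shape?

56

The 8 shapes are the holes; the blocks drawn are the pigeons.
To avoid 12 of any one shape, the worst case takes at most 11 of each shape, or every block of a shape that has fewer than 11.
That gives 5 + 11 + 4 + 5 + 11 + 4 + 8 + 7 = 55 blocks with no shape reaching 12.
The next block forces some shape to 12, so 55 + 1 = 56.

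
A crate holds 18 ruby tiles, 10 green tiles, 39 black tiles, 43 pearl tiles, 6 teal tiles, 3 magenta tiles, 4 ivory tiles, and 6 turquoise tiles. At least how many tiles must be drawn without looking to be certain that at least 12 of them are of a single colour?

By pigeonhole, the 8 colours are the holes; the tiles drawn are the pigeons.
To avoid 12 of any one colour, the worst case takes at most 11 of each colour, or every tile of a colour that has fewer than 11.
That gives 11 + 10 + 11 + 11 + 6 + 3 + 4 + 6 = 62 tiles with no colour reaching 12.
The next tile forces some colour to 12, so 62 + 1 = 63.

63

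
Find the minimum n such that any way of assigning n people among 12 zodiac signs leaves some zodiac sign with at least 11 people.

With 120 people one could put exactly 10 in each of the 12 zodiac signs, and no zodiac sign would reach 11.
One more person must land in a zodiac sign that already has 10, giving it 11.
So 12 × 10 + 1 = 121 people are required.

121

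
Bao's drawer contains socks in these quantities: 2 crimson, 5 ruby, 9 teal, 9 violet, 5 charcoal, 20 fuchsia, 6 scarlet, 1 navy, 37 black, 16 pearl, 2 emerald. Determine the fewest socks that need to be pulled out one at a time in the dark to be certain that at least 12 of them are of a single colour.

73

By pigeonhole, the 11 colours are the holes; the socks drawn are the pigeons.
To avoid 12 of any one colour, the worst case takes at most 11 of each colour, or every sock of a colour that has fewer than 11.
That gives 2 + 5 + 9 + 9 + 5 + 11 + 6 + 1 + 11 + 11 + 2 = 72 socks with no colour reaching 12.
The next sock forces some colour to 12, so 72 + 1 = 73.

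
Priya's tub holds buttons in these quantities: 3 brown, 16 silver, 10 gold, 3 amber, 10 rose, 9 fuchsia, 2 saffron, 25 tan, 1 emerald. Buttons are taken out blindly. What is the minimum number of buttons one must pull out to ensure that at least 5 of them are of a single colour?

30

The 9 colours are the holes; the buttons drawn are the pigeons.
To avoid 5 of any one colour, the worst case takes at most 4 of each colour, or every button of a colour that has fewer than 4.
That gives 3 + 4 + 4 + 3 + 4 + 4 + 2 + 4 + 1 = 29 buttons with no colour reaching 5.
The next button forces some colour to 5, so 29 + 1 = 30.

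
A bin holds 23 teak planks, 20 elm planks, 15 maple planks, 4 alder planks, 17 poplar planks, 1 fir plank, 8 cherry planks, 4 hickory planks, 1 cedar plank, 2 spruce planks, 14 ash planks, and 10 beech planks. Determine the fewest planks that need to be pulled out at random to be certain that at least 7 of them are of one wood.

Pigeonhole: the 12 woods are the holes; the planks drawn are the pigeons.
To avoid 7 of any one wood, the worst case takes at most 6 of each wood, or every plank of a wood that has fewer than 6.
That gives 6 + 6 + 6 + 4 + 6 + 1 + 6 + 4 + 1 + 2 + 6 + 6 = 54 planks with no wood reaching 7.
The next plank forces some wood to 7, so 54 + 1 = 55.

55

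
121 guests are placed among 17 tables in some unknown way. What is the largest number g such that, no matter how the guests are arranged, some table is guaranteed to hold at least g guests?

8

Pigeonhole: the 17 tables are the holes and the 121 guests are the pigeons.
If every table held at most 7 guests, the total would be at most 17 × 7 = 119, which is less than 121.
So some table holds at least ⌈121/17⌉ = 8 guests.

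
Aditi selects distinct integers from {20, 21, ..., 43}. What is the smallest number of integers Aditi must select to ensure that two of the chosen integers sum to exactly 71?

Group the elements by complementary pair {x, 71−x}: {28,43}, {29,42}, {30,41}, …, giving 8 two-element pairs and 8 integers whose partner 71−x falls outside [20,43].
Pigeonhole: treating each of those 16 groups as a pigeonhole, one can pick one integer per group — 16 integers — with no two summing to 71.
The 17th integer lands in an occupied pair, forcing a sum of 71.

17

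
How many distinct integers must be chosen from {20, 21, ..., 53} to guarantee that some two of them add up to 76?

Two chosen integers sum to 76 exactly when both halves of some pair {x, 76−x} with 23 ≤ x ≤ 76−x ≤ 53 are chosen — 15 such pairs.
The remaining 4 elements (those with no distinct partner in range) can never complete a 76-sum, so the worst case takes all of them and one from each pair: 4 + 15 = 19.
The 20th integer has to be the second member of some pair, so 19 + 1 = 20.

20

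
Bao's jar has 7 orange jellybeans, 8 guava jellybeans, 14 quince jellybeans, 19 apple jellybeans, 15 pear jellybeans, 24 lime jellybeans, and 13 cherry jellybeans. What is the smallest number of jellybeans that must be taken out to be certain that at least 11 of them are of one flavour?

66

By pigeonhole, the 7 flavours are the holes; the jellybeans drawn are the pigeons.
To avoid 11 of any one flavour, the worst case takes at most 10 of each flavour, or every jellybean of a flavour that has fewer than 10.
That gives 7 + 8 + 10 + 10 + 10 + 10 + 10 = 65 jellybeans with no flavour reaching 11.
The next jellybean forces some flavour to 11, so 65 + 1 = 66.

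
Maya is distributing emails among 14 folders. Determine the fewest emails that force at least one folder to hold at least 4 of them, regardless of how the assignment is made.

43

With 42 emails one could put exactly 3 in each of the 14 folders, and no folder would reach 4.
By pigeonhole, one more email must land in a folder that already has 3, giving it 4.
So 14 × 3 + 1 = 43 emails are required.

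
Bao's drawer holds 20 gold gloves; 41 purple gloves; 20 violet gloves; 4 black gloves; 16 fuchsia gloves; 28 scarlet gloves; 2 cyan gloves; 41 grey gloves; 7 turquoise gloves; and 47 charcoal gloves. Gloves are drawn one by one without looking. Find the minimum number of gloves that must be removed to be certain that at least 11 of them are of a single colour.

84

An adversary could hand out at most 10 gloves per colour (black, cyan, turquoise run out sooner): 10 + 10 + 10 + 4 + 10 + 10 + 2 + 10 + 7 + 10 = 83 gloves and still no colour has 11.
By pigeonhole, one more glove lands in a colour already at 10, so 84 draws are enough and 83 are not.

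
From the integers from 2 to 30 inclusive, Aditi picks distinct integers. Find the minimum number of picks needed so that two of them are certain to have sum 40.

20

Group the elements by complementary pair {x, 40−x}: {10,30}, {11,29}, {12,28}, …, giving 10 two-element pairs, the single value 20 (it cannot pair with itself since the integers are distinct), and 8 integers whose partner 40−x falls outside [2,30].
Pigeonhole: treating each of those 19 groups as a pigeonhole, one can pick one integer per group — 19 integers — with no two summing to 40.
The 20th integer lands in an occupied pair, forcing a sum of 40.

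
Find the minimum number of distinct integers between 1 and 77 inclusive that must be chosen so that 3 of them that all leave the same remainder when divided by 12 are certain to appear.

By pigeonhole, the 12 residue classes mod 12 are the pigeonholes.
With 24 integers one could put 2 in each residue class and have no class reach 3.
The 25th integer pushes some class to 3, so 12·2 + 1 = 25.

25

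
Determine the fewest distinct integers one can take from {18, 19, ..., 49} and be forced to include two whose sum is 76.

A set avoiding the sum 76 can contain at most one of each pair {x, 76−x}, plus the 10 elements whose complement lies outside the range or equal to its own complement.
The integers 18, …, 38 (21 of them) are such a set: any two sum to at least 18+19 = 37 and at most 37+38 = 75 < 76.
Any 22nd integer completes one of the 11 pairs, so 22 choices force a sum of 76.

22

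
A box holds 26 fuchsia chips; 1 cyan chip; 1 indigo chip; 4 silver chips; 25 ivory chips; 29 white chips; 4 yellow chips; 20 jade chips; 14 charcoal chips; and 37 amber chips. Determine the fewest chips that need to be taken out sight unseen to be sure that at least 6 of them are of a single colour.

Put each drawn chip into a box by colour. The largest draw with every box below 6 takes min(count, 5) from each colour; colours with fewer than 5 contribute all they have.
Σ min(cᵢ, 5) = 5 + 1 + 1 + 4 + 5 + 5 + 4 + 5 + 5 + 5 = 40.
Draw number 40 + 1 = 41 must push one box to 6.

41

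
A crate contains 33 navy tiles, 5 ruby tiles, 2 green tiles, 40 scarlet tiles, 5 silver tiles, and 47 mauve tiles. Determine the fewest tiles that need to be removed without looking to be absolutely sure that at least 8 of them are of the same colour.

34

Pigeonhole: put each drawn tile into a box by colour. The largest draw with every box below 8 takes min(count, 7) from each colour; colours with fewer than 7 contribute all they have.
Σ min(cᵢ, 7) = 7 + 5 + 2 + 7 + 5 + 7 = 33.
Draw number 33 + 1 = 34 must push one box to 8.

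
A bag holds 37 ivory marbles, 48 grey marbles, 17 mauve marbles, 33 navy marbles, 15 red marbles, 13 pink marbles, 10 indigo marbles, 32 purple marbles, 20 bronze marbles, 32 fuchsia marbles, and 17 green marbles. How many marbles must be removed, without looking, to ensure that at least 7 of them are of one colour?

An adversary could hand out at most 6 marbles per colour: 6 + 6 + 6 + 6 + 6 + 6 + 6 + 6 + 6 + 6 + 6 = 66 marbles and still no colour has 7.
Pigeonhole: one more marble lands in a colour already at 6, so 67 draws are enough and 66 are not.

67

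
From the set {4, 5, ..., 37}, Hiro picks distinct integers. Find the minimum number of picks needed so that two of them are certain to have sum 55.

Two chosen integers sum to 55 exactly when both halves of some pair {x, 55−x} with 18 ≤ x ≤ 55−x ≤ 37 are chosen — 10 such pairs.
The remaining 14 elements (those with no distinct partner in range) can never complete a 55-sum, so the worst case takes all of them and one from each pair: 14 + 10 = 24.
The 25th integer has to be the second member of some pair, so 24 + 1 = 25.

25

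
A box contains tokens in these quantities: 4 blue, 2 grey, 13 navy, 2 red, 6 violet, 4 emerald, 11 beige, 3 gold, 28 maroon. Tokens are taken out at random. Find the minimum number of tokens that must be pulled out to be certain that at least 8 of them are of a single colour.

43

By pigeonhole, put each drawn token into a box by colour. The largest draw with every box below 8 takes min(count, 7) from each colour; colours with fewer than 7 contribute all they have.
Σ min(cᵢ, 7) = 4 + 2 + 7 + 2 + 6 + 4 + 7 + 3 + 7 = 42.
Draw number 42 + 1 = 43 must push one box to 8.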